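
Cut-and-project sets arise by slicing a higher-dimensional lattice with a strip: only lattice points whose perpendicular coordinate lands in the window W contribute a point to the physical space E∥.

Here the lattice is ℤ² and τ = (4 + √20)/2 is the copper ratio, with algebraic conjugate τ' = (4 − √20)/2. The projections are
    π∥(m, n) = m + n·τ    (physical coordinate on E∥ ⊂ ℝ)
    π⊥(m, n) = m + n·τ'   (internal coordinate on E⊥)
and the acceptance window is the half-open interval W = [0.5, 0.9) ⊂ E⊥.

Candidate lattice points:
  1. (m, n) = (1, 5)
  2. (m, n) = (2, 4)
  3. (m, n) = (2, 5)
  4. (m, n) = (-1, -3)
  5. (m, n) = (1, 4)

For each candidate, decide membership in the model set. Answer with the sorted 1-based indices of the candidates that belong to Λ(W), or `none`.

τ' = (4−√20)/2 ≈ -0.2361.
[1] lift (1,5): star map gives -0.1803; window check 0.5 ≤ -0.1803 < 0.9 is false → out
[2] lift (2,4): star map gives 1.0557; window check 0.5 ≤ 1.0557 < 0.9 is false → out
[3] lift (2,5): star map gives 0.8197; window check 0.5 ≤ 0.8197 < 0.9 is true → IN Λ
[4] lift (-1,-3): star map gives -0.2918; window check 0.5 ≤ -0.2918 < 0.9 is false → out
[5] lift (1,4): star map gives 0.0557; window check 0.5 ≤ 0.0557 < 0.9 is false → out

3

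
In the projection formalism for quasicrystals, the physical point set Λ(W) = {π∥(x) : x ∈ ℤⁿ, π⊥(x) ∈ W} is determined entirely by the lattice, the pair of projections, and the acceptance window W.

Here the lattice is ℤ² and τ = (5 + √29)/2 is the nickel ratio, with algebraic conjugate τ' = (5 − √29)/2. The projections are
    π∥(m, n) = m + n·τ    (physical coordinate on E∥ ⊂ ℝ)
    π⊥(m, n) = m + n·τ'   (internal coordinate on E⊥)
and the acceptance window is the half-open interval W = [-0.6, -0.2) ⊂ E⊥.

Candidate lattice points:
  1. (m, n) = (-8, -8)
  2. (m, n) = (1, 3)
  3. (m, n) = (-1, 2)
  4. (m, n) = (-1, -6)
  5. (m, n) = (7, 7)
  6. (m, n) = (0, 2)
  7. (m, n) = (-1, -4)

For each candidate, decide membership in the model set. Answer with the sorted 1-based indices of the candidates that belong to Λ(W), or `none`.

6, 7

Numerically τ ≈ 5.1926 and τ' = −1/τ ≈ -0.1926.
#1 (-8,-8): internal coord -8 + (-8)·τ' = -6.4593; -6.4593 ∉ [-0.6, -0.2) → out
#2 (1,3): internal coord 1 + (3)·τ' = +0.4223; +0.4223 ∉ [-0.6, -0.2) → out
#3 (-1,2): internal coord -1 + (2)·τ' = -1.3852; -1.3852 ∉ [-0.6, -0.2) → out
#4 (-1,-6): internal coord -1 + (-6)·τ' = +0.1555; +0.1555 ∉ [-0.6, -0.2) → out
#5 (7,7): internal coord 7 + (7)·τ' = +5.6519; +5.6519 ∉ [-0.6, -0.2) → out
#6 (0,2): internal coord 0 + (2)·τ' = -0.3852; -0.3852 ∈ [-0.6, -0.2) → IN Λ
#7 (-1,-4): internal coord -1 + (-4)·τ' = -0.2297; -0.2297 ∈ [-0.6, -0.2) → IN Λ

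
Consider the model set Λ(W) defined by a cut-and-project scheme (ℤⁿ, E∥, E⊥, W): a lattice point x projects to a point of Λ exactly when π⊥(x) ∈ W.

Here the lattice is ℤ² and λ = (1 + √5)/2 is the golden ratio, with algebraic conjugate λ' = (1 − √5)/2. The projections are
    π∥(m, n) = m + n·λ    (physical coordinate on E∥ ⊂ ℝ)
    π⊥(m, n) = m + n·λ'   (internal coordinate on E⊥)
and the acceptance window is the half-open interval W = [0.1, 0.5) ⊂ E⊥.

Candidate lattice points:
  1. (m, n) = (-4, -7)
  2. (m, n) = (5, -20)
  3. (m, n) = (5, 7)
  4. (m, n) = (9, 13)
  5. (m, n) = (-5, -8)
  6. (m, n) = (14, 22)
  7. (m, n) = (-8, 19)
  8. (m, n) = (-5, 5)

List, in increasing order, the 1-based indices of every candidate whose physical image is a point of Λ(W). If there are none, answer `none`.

1, 6

λ' = (1−√5)/2 ≈ -0.618034.
#1 (-4,-7): internal coord -4 + (-7)·λ' = +0.326238; +0.326238 ∈ [0.1, 0.5) → IN Λ
#2 (5,-20): internal coord 5 + (-20)·λ' = +17.360680; +17.360680 ∉ [0.1, 0.5) → out
#3 (5,7): internal coord 5 + (7)·λ' = +0.673762; +0.673762 ∉ [0.1, 0.5) → out
#4 (9,13): internal coord 9 + (13)·λ' = +0.965558; +0.965558 ∉ [0.1, 0.5) → out
#5 (-5,-8): internal coord -5 + (-8)·λ' = -0.055728; -0.055728 ∉ [0.1, 0.5) → out
#6 (14,22): internal coord 14 + (22)·λ' = +0.403252; +0.403252 ∈ [0.1, 0.5) → IN Λ
#7 (-8,19): internal coord -8 + (19)·λ' = -19.742646; -19.742646 ∉ [0.1, 0.5) → out
#8 (-5,5): internal coord -5 + (5)·λ' = -8.090170; -8.090170 ∉ [0.1, 0.5) → out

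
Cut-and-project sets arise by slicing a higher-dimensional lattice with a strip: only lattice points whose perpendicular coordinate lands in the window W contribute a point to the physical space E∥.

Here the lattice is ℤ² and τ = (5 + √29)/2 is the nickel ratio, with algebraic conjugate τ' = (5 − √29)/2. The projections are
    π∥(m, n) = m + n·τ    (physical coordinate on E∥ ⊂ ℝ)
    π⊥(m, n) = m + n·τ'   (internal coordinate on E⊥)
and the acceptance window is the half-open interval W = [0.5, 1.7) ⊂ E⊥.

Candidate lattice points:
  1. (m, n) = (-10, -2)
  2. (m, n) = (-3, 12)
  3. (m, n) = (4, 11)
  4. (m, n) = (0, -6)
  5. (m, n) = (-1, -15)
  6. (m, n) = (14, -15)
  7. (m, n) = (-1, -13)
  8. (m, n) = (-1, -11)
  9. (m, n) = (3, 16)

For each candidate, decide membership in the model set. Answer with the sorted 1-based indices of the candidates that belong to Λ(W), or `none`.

Numerically τ ≈ 5.1926 and τ' = −1/τ ≈ -0.1926.
#1 (-10,-2): internal coord -10 + (-2)·τ' = -9.6148; -9.6148 ∉ [0.5, 1.7) → out
#2 (-3,12): internal coord -3 + (12)·τ' = -5.3110; -5.3110 ∉ [0.5, 1.7) → out
#3 (4,11): internal coord 4 + (11)·τ' = +1.8816; +1.8816 ∉ [0.5, 1.7) → out
#4 (0,-6): internal coord 0 + (-6)·τ' = +1.1555; +1.1555 ∈ [0.5, 1.7) → IN Λ
#5 (-1,-15): internal coord -1 + (-15)·τ' = +1.8887; +1.8887 ∉ [0.5, 1.7) → out
#6 (14,-15): internal coord 14 + (-15)·τ' = +16.8887; +16.8887 ∉ [0.5, 1.7) → out
#7 (-1,-13): internal coord -1 + (-13)·τ' = +1.5036; +1.5036 ∈ [0.5, 1.7) → IN Λ
#8 (-1,-11): internal coord -1 + (-11)·τ' = +1.1184; +1.1184 ∈ [0.5, 1.7) → IN Λ
#9 (3,16): internal coord 3 + (16)·τ' = -0.0813; -0.0813 ∉ [0.5, 1.7) → out

4, 7, 8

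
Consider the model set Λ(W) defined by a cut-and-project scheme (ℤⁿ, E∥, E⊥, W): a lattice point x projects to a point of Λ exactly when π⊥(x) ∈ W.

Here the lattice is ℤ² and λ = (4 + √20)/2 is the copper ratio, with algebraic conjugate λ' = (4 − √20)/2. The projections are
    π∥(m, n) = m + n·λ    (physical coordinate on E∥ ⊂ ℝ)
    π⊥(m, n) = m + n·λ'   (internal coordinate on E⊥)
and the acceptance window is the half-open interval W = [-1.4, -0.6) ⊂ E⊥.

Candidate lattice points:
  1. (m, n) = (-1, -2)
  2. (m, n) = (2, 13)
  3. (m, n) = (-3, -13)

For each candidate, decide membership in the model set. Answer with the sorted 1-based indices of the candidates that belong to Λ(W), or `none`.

λ' = (4−√20)/2 ≈ -0.236068.
[1] lift (-1,-2): star map gives -0.527864; window check -1.4 ≤ -0.527864 < -0.6 is false → out
[2] lift (2,13): star map gives -1.068884; window check -1.4 ≤ -1.068884 < -0.6 is true → IN Λ
[3] lift (-3,-13): star map gives 0.068884; window check -1.4 ≤ 0.068884 < -0.6 is false → out

2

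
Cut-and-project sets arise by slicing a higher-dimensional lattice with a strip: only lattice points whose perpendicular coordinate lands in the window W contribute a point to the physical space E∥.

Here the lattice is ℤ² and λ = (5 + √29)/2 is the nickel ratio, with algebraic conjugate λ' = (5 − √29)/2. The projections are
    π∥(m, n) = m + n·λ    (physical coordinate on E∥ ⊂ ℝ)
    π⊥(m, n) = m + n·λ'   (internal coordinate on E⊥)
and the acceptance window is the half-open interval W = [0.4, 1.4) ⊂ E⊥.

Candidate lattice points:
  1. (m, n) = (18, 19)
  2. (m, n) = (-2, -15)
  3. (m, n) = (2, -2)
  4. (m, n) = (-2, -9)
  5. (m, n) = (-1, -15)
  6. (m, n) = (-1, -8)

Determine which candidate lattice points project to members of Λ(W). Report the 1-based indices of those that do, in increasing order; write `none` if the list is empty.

2, 6

Numerically λ ≈ 5.19258 and λ' = −1/λ ≈ -0.19258.
candidate 1: (m,n)=(18,19) → π∥ = 18+19·λ ≈ 116.65907, π⊥ = 18+19·λ' ≈ 14.34093 ∉ [0.4, 1.4) ⇒ out
candidate 2: (m,n)=(-2,-15) → π∥ = -2-15·λ ≈ -79.88874, π⊥ = -2-15·λ' ≈ 0.88874 ∈ [0.4, 1.4) ⇒ IN Λ
candidate 3: (m,n)=(2,-2) → π∥ = 2-2·λ ≈ -8.38516, π⊥ = 2-2·λ' ≈ 2.38516 ∉ [0.4, 1.4) ⇒ out
candidate 4: (m,n)=(-2,-9) → π∥ = -2-9·λ ≈ -48.73324, π⊥ = -2-9·λ' ≈ -0.26676 ∉ [0.4, 1.4) ⇒ out
candidate 5: (m,n)=(-1,-15) → π∥ = -1-15·λ ≈ -78.88874, π⊥ = -1-15·λ' ≈ 1.88874 ∉ [0.4, 1.4) ⇒ out
candidate 6: (m,n)=(-1,-8) → π∥ = -1-8·λ ≈ -42.54066, π⊥ = -1-8·λ' ≈ 0.54066 ∈ [0.4, 1.4) ⇒ IN Λ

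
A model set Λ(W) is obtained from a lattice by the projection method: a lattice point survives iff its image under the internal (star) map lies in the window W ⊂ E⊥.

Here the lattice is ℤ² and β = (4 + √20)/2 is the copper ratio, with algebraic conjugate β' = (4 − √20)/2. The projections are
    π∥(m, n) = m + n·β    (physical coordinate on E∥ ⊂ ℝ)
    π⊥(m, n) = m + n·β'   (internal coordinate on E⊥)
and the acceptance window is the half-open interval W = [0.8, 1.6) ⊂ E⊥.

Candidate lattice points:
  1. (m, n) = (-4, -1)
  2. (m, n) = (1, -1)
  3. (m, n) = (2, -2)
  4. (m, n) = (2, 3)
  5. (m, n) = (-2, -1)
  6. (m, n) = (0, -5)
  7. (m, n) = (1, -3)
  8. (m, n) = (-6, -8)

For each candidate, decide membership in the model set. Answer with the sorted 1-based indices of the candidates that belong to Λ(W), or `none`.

2, 4, 6

Numerically β ≈ 4.23607 and β' = −1/β ≈ -0.23607.
#1 (-4,-1): internal coord -4 + (-1)·β' = -3.76393; -3.76393 ∉ [0.8, 1.6) → out
#2 (1,-1): internal coord 1 + (-1)·β' = +1.23607; +1.23607 ∈ [0.8, 1.6) → IN Λ
#3 (2,-2): internal coord 2 + (-2)·β' = +2.47214; +2.47214 ∉ [0.8, 1.6) → out
#4 (2,3): internal coord 2 + (3)·β' = +1.29180; +1.29180 ∈ [0.8, 1.6) → IN Λ
#5 (-2,-1): internal coord -2 + (-1)·β' = -1.76393; -1.76393 ∉ [0.8, 1.6) → out
#6 (0,-5): internal coord 0 + (-5)·β' = +1.18034; +1.18034 ∈ [0.8, 1.6) → IN Λ
#7 (1,-3): internal coord 1 + (-3)·β' = +1.70820; +1.70820 ∉ [0.8, 1.6) → out
#8 (-6,-8): internal coord -6 + (-8)·β' = -4.11146; -4.11146 ∉ [0.8, 1.6) → out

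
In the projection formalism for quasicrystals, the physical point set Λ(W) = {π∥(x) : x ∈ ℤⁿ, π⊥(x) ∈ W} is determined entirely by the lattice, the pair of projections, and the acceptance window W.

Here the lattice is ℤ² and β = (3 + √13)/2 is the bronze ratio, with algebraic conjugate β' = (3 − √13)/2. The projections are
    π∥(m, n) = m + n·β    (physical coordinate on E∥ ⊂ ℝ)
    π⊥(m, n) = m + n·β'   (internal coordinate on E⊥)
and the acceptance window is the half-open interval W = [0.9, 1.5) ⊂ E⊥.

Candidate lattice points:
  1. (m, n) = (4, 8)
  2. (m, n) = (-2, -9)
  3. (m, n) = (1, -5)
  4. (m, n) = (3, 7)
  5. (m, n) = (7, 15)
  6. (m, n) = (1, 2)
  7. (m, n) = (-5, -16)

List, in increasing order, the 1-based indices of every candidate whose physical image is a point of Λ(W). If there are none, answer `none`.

none

β' = (3−√13)/2 ≈ -0.30278.
candidate 1: (m,n)=(4,8) → π∥ = 4+8·β ≈ 30.42221, π⊥ = 4+8·β' ≈ 1.57779 ∉ [0.9, 1.5) ⇒ out
candidate 2: (m,n)=(-2,-9) → π∥ = -2-9·β ≈ -31.72498, π⊥ = -2-9·β' ≈ 0.72498 ∉ [0.9, 1.5) ⇒ out
candidate 3: (m,n)=(1,-5) → π∥ = 1-5·β ≈ -15.51388, π⊥ = 1-5·β' ≈ 2.51388 ∉ [0.9, 1.5) ⇒ out
candidate 4: (m,n)=(3,7) → π∥ = 3+7·β ≈ 26.11943, π⊥ = 3+7·β' ≈ 0.88057 ∉ [0.9, 1.5) ⇒ out
candidate 5: (m,n)=(7,15) → π∥ = 7+15·β ≈ 56.54163, π⊥ = 7+15·β' ≈ 2.45837 ∉ [0.9, 1.5) ⇒ out
candidate 6: (m,n)=(1,2) → π∥ = 1+2·β ≈ 7.60555, π⊥ = 1+2·β' ≈ 0.39445 ∉ [0.9, 1.5) ⇒ out
candidate 7: (m,n)=(-5,-16) → π∥ = -5-16·β ≈ -57.84441, π⊥ = -5-16·β' ≈ -0.15559 ∉ [0.9, 1.5) ⇒ out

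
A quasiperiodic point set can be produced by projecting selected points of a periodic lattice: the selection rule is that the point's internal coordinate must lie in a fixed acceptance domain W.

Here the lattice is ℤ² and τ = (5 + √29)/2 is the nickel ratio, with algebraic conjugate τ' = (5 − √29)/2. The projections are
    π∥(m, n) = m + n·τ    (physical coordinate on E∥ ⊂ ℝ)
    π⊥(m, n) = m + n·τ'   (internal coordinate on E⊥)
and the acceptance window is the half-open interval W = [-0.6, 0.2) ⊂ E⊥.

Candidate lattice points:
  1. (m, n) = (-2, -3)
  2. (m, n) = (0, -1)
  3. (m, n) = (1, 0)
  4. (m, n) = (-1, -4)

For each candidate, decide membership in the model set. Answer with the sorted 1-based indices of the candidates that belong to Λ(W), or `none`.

Compute τ' = (5−√29)/2 = -0.1926, so π⊥(m,n) = m -0.1926·n.
candidate 1: (m,n)=(-2,-3) → π∥ = -2-3·τ ≈ -17.5777, π⊥ = -2-3·τ' ≈ -1.4223 ∉ [-0.6, 0.2) ⇒ out
candidate 2: (m,n)=(0,-1) → π∥ = 0-1·τ ≈ -5.1926, π⊥ = 0-1·τ' ≈ 0.1926 ∈ [-0.6, 0.2) ⇒ IN Λ
candidate 3: (m,n)=(1,0) → π∥ = 1+0·τ ≈ 1.0000, π⊥ = 1+0·τ' ≈ 1.0000 ∉ [-0.6, 0.2) ⇒ out
candidate 4: (m,n)=(-1,-4) → π∥ = -1-4·τ ≈ -21.7703, π⊥ = -1-4·τ' ≈ -0.2297 ∈ [-0.6, 0.2) ⇒ IN Λ

2, 4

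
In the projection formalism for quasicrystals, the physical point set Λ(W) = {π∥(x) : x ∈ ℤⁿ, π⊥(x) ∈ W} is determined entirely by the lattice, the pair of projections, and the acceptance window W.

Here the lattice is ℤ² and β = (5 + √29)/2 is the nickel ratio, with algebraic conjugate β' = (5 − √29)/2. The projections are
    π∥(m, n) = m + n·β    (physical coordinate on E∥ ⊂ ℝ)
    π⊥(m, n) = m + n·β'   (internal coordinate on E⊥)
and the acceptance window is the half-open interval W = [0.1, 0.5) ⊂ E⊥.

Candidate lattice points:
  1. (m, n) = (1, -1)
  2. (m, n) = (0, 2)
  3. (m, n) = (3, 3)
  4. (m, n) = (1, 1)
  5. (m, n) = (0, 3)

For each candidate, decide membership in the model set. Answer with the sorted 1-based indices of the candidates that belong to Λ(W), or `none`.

Numerically β ≈ 5.19258 and β' = −1/β ≈ -0.19258.
[1] lift (1,-1): star map gives 1.19258; window check 0.1 ≤ 1.19258 < 0.5 is false → out
[2] lift (0,2): star map gives -0.38516; window check 0.1 ≤ -0.38516 < 0.5 is false → out
[3] lift (3,3): star map gives 2.42225; window check 0.1 ≤ 2.42225 < 0.5 is false → out
[4] lift (1,1): star map gives 0.80742; window check 0.1 ≤ 0.80742 < 0.5 is false → out
[5] lift (0,3): star map gives -0.57775; window check 0.1 ≤ -0.57775 < 0.5 is false → out

none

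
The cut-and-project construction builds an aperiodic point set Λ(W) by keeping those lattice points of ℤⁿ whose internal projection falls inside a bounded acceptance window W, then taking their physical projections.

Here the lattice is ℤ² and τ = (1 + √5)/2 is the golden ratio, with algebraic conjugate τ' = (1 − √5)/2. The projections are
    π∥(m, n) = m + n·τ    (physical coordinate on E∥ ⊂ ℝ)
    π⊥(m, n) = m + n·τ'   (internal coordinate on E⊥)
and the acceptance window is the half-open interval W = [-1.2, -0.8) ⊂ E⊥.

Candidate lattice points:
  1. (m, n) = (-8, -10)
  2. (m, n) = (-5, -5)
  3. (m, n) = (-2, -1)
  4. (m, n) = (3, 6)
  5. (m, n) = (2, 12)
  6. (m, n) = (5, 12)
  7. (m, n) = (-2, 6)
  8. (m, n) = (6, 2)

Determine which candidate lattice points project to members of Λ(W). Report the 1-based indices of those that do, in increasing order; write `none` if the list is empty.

none

Compute τ' = (1−√5)/2 = -0.61803, so π⊥(m,n) = m -0.61803·n.
[1] lift (-8,-10): star map gives -1.81966; window check -1.2 ≤ -1.81966 < -0.8 is false → out
[2] lift (-5,-5): star map gives -1.90983; window check -1.2 ≤ -1.90983 < -0.8 is false → out
[3] lift (-2,-1): star map gives -1.38197; window check -1.2 ≤ -1.38197 < -0.8 is false → out
[4] lift (3,6): star map gives -0.70820; window check -1.2 ≤ -0.70820 < -0.8 is false → out
[5] lift (2,12): star map gives -5.41641; window check -1.2 ≤ -5.41641 < -0.8 is false → out
[6] lift (5,12): star map gives -2.41641; window check -1.2 ≤ -2.41641 < -0.8 is false → out
[7] lift (-2,6): star map gives -5.70820; window check -1.2 ≤ -5.70820 < -0.8 is false → out
[8] lift (6,2): star map gives 4.76393; window check -1.2 ≤ 4.76393 < -0.8 is false → out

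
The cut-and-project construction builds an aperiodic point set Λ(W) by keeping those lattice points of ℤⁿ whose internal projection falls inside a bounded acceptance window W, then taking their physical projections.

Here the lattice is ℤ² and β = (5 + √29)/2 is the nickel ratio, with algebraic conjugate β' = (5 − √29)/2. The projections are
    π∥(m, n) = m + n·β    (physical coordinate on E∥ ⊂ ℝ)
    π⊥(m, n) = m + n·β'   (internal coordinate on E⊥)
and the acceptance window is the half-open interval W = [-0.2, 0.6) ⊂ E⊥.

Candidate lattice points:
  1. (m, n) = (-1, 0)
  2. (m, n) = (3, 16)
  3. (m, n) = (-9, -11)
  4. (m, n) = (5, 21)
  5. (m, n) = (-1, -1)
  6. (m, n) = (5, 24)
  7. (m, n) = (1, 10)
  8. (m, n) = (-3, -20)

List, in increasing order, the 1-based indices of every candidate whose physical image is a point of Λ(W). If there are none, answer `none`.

Compute β' = (5−√29)/2 = -0.19258, so π⊥(m,n) = m -0.19258·n.
candidate 1: (m,n)=(-1,0) → π∥ = -1+0·β ≈ -1.00000, π⊥ = -1+0·β' ≈ -1.00000 ∉ [-0.2, 0.6) ⇒ out
candidate 2: (m,n)=(3,16) → π∥ = 3+16·β ≈ 86.08132, π⊥ = 3+16·β' ≈ -0.08132 ∈ [-0.2, 0.6) ⇒ IN Λ
candidate 3: (m,n)=(-9,-11) → π∥ = -9-11·β ≈ -66.11841, π⊥ = -9-11·β' ≈ -6.88159 ∉ [-0.2, 0.6) ⇒ out
candidate 4: (m,n)=(5,21) → π∥ = 5+21·β ≈ 114.04423, π⊥ = 5+21·β' ≈ 0.95577 ∉ [-0.2, 0.6) ⇒ out
candidate 5: (m,n)=(-1,-1) → π∥ = -1-1·β ≈ -6.19258, π⊥ = -1-1·β' ≈ -0.80742 ∉ [-0.2, 0.6) ⇒ out
candidate 6: (m,n)=(5,24) → π∥ = 5+24·β ≈ 129.62198, π⊥ = 5+24·β' ≈ 0.37802 ∈ [-0.2, 0.6) ⇒ IN Λ
candidate 7: (m,n)=(1,10) → π∥ = 1+10·β ≈ 52.92582, π⊥ = 1+10·β' ≈ -0.92582 ∉ [-0.2, 0.6) ⇒ out
candidate 8: (m,n)=(-3,-20) → π∥ = -3-20·β ≈ -106.85165, π⊥ = -3-20·β' ≈ 0.85165 ∉ [-0.2, 0.6) ⇒ out

2, 6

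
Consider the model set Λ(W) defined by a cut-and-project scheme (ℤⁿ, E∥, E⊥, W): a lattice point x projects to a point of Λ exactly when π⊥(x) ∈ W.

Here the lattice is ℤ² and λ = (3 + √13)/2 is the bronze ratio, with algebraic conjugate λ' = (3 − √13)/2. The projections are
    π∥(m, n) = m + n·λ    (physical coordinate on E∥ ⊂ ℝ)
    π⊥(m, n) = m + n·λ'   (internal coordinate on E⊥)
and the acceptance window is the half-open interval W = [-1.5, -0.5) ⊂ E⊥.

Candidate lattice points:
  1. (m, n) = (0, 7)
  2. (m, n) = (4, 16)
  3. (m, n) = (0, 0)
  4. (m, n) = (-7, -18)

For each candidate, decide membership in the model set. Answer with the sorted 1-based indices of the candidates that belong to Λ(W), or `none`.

2

Numerically λ ≈ 3.302776 and λ' = −1/λ ≈ -0.302776.
[1] lift (0,7): star map gives -2.119429; window check -1.5 ≤ -2.119429 < -0.5 is false → out
[2] lift (4,16): star map gives -0.844410; window check -1.5 ≤ -0.844410 < -0.5 is true → IN Λ
[3] lift (0,0): star map gives 0.000000; window check -1.5 ≤ 0.000000 < -0.5 is false → out
[4] lift (-7,-18): star map gives -1.550039; window check -1.5 ≤ -1.550039 < -0.5 is false → out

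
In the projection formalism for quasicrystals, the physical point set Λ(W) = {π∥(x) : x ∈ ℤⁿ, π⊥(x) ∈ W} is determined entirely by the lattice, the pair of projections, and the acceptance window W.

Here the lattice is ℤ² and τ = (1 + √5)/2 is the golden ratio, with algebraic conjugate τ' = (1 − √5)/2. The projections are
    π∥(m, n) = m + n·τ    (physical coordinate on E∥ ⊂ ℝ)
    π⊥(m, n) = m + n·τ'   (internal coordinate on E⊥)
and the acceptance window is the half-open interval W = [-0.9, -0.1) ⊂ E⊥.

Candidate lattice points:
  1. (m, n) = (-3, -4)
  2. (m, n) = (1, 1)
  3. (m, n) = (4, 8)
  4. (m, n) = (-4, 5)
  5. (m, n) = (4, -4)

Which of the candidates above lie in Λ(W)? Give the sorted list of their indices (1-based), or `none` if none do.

1

τ' = (1−√5)/2 ≈ -0.6180.
candidate 1: (m,n)=(-3,-4) → π∥ = -3-4·τ ≈ -9.4721, π⊥ = -3-4·τ' ≈ -0.5279 ∈ [-0.9, -0.1) ⇒ IN Λ
candidate 2: (m,n)=(1,1) → π∥ = 1+1·τ ≈ 2.6180, π⊥ = 1+1·τ' ≈ 0.3820 ∉ [-0.9, -0.1) ⇒ out
candidate 3: (m,n)=(4,8) → π∥ = 4+8·τ ≈ 16.9443, π⊥ = 4+8·τ' ≈ -0.9443 ∉ [-0.9, -0.1) ⇒ out
candidate 4: (m,n)=(-4,5) → π∥ = -4+5·τ ≈ 4.0902, π⊥ = -4+5·τ' ≈ -7.0902 ∉ [-0.9, -0.1) ⇒ out
candidate 5: (m,n)=(4,-4) → π∥ = 4-4·τ ≈ -2.4721, π⊥ = 4-4·τ' ≈ 6.4721 ∉ [-0.9, -0.1) ⇒ out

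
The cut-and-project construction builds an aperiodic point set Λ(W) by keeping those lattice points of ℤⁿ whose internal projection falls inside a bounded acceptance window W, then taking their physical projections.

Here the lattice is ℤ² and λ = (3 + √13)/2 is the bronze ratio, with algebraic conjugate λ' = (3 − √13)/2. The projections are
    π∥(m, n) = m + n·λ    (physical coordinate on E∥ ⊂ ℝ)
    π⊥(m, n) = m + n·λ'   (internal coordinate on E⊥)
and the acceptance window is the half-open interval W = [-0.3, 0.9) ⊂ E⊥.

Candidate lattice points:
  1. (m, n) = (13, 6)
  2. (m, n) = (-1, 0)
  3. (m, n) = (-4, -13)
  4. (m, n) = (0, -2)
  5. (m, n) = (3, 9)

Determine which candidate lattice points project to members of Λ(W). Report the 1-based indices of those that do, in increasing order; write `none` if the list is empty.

3, 4, 5

Compute λ' = (3−√13)/2 = -0.30278, so π⊥(m,n) = m -0.30278·n.
#1 (13,6): internal coord 13 + (6)·λ' = +11.18335; +11.18335 ∉ [-0.3, 0.9) → out
#2 (-1,0): internal coord -1 + (0)·λ' = -1.00000; -1.00000 ∉ [-0.3, 0.9) → out
#3 (-4,-13): internal coord -4 + (-13)·λ' = -0.06392; -0.06392 ∈ [-0.3, 0.9) → IN Λ
#4 (0,-2): internal coord 0 + (-2)·λ' = +0.60555; +0.60555 ∈ [-0.3, 0.9) → IN Λ
#5 (3,9): internal coord 3 + (9)·λ' = +0.27502; +0.27502 ∈ [-0.3, 0.9) → IN Λ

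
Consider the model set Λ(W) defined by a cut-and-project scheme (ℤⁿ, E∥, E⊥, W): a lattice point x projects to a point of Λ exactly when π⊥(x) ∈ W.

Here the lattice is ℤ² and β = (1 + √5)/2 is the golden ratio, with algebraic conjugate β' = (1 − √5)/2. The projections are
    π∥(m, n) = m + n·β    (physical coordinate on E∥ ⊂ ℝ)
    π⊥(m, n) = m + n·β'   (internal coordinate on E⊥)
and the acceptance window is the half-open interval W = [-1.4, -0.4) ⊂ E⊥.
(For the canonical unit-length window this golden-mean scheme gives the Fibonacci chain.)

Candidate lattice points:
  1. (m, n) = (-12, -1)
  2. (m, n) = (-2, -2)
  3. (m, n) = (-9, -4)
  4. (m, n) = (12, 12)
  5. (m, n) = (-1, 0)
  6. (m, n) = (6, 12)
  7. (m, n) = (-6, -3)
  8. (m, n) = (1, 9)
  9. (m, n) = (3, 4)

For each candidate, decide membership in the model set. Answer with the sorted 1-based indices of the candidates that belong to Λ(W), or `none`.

2, 5

β' = (1−√5)/2 ≈ -0.618034.
#1 (-12,-1): internal coord -12 + (-1)·β' = -11.381966; -11.381966 ∉ [-1.4, -0.4) → out
#2 (-2,-2): internal coord -2 + (-2)·β' = -0.763932; -0.763932 ∈ [-1.4, -0.4) → IN Λ
#3 (-9,-4): internal coord -9 + (-4)·β' = -6.527864; -6.527864 ∉ [-1.4, -0.4) → out
#4 (12,12): internal coord 12 + (12)·β' = +4.583592; +4.583592 ∉ [-1.4, -0.4) → out
#5 (-1,0): internal coord -1 + (0)·β' = -1.000000; -1.000000 ∈ [-1.4, -0.4) → IN Λ
#6 (6,12): internal coord 6 + (12)·β' = -1.416408; -1.416408 ∉ [-1.4, -0.4) → out
#7 (-6,-3): internal coord -6 + (-3)·β' = -4.145898; -4.145898 ∉ [-1.4, -0.4) → out
#8 (1,9): internal coord 1 + (9)·β' = -4.562306; -4.562306 ∉ [-1.4, -0.4) → out
#9 (3,4): internal coord 3 + (4)·β' = +0.527864; +0.527864 ∉ [-1.4, -0.4) → out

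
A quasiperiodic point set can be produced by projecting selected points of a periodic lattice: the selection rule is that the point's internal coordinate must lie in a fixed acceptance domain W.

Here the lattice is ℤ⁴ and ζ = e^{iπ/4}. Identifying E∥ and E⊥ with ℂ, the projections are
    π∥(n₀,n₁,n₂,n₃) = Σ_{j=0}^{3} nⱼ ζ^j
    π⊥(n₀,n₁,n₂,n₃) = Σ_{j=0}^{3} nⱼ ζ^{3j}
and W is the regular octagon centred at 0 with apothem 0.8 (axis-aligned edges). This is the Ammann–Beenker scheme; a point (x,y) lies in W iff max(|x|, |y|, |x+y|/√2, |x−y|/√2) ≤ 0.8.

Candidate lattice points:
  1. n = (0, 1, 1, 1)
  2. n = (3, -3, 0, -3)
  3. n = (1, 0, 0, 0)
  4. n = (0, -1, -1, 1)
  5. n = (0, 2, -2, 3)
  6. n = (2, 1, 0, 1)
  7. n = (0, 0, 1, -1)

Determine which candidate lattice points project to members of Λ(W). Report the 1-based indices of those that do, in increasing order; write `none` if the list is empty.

With ζ = e^{iπ/4} the internal vectors are ζ^0,ζ^3,ζ^6,ζ^9.
#1 (0, 1, 1, 1): internal (0.000000, 0.414214); octagon support 0.414214 vs apothem 0.8 → ∈ W
#2 (3, -3, 0, -3): internal (3.000000, -4.242641); octagon support 5.121320 vs apothem 0.8 → ∉ W
#3 (1, 0, 0, 0): internal (1.000000, 0.000000); octagon support 1.000000 vs apothem 0.8 → ∉ W
#4 (0, -1, -1, 1): internal (1.414214, 1.000000); octagon support 1.707107 vs apothem 0.8 → ∉ W
#5 (0, 2, -2, 3): internal (0.707107, 5.535534); octagon support 5.535534 vs apothem 0.8 → ∉ W
#6 (2, 1, 0, 1): internal (2.000000, 1.414214); octagon support 2.414214 vs apothem 0.8 → ∉ W
#7 (0, 0, 1, -1): internal (-0.707107, -1.707107); octagon support 1.707107 vs apothem 0.8 → ∉ W

1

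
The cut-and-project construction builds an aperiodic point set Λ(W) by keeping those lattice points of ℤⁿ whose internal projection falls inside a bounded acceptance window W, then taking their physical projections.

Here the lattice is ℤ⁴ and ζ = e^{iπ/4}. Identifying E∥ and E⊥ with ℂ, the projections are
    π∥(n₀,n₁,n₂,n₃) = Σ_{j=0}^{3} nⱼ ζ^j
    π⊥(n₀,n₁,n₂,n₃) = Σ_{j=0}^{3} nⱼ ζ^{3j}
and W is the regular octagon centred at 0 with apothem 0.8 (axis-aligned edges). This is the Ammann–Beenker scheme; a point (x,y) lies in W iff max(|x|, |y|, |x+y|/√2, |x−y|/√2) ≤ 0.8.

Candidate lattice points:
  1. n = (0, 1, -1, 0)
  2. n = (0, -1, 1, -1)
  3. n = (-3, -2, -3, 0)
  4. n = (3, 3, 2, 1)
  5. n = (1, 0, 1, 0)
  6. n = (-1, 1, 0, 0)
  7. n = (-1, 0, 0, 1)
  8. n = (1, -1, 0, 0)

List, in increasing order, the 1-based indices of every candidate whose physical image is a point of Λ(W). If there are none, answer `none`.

With ζ = e^{iπ/4} the internal vectors are ζ^0,ζ^3,ζ^6,ζ^9.
#1 (0, 1, -1, 0): internal (-0.707107, 1.707107); octagon support 1.707107 vs apothem 0.8 → ∉ W
#2 (0, -1, 1, -1): internal (0.000000, -2.414214); octagon support 2.414214 vs apothem 0.8 → ∉ W
#3 (-3, -2, -3, 0): internal (-1.585786, 1.585786); octagon support 2.242641 vs apothem 0.8 → ∉ W
#4 (3, 3, 2, 1): internal (1.585786, 0.828427); octagon support 1.707107 vs apothem 0.8 → ∉ W
#5 (1, 0, 1, 0): internal (1.000000, -1.000000); octagon support 1.414214 vs apothem 0.8 → ∉ W
#6 (-1, 1, 0, 0): internal (-1.707107, 0.707107); octagon support 1.707107 vs apothem 0.8 → ∉ W
#7 (-1, 0, 0, 1): internal (-0.292893, 0.707107); octagon support 0.707107 vs apothem 0.8 → ∈ W
#8 (1, -1, 0, 0): internal (1.707107, -0.707107); octagon support 1.707107 vs apothem 0.8 → ∉ W

7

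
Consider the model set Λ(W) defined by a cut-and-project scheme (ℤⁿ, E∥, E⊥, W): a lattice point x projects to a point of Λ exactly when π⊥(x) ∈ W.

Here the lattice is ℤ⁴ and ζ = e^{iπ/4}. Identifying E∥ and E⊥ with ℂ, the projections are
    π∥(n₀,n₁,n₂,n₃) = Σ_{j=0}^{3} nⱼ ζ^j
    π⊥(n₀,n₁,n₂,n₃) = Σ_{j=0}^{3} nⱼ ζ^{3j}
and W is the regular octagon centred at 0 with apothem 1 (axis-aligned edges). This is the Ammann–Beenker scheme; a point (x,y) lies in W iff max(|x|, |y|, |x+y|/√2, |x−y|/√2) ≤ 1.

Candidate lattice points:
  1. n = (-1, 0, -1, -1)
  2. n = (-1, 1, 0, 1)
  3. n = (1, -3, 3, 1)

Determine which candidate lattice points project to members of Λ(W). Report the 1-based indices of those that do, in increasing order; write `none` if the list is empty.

Internal map: ζ^{3j} for j=0..3 gives (1,0), (−√2/2,√2/2), (0,−1), (√2/2,√2/2).
#1 (-1, 0, -1, -1): internal (-1.7071, 0.2929); octagon support 1.7071 vs apothem 1 → ∉ W
#2 (-1, 1, 0, 1): internal (-1.0000, 1.4142); octagon support 1.7071 vs apothem 1 → ∉ W
#3 (1, -3, 3, 1): internal (3.8284, -4.4142); octagon support 5.8284 vs apothem 1 → ∉ W

none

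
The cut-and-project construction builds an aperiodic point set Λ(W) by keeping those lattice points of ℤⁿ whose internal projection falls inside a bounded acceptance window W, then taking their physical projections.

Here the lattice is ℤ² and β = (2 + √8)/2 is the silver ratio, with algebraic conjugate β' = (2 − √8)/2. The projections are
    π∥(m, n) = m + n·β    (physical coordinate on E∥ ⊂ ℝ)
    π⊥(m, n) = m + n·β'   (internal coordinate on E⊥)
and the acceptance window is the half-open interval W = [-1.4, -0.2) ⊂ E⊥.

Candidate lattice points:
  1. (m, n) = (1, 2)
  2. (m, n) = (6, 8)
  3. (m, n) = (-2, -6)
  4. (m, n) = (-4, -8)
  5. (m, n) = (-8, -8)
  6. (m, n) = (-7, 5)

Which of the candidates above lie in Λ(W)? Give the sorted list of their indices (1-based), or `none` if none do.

4

Compute β' = (2−√8)/2 = -0.414214, so π⊥(m,n) = m -0.414214·n.
[1] lift (1,2): star map gives 0.171573; window check -1.4 ≤ 0.171573 < -0.2 is false → out
[2] lift (6,8): star map gives 2.686292; window check -1.4 ≤ 2.686292 < -0.2 is false → out
[3] lift (-2,-6): star map gives 0.485281; window check -1.4 ≤ 0.485281 < -0.2 is false → out
[4] lift (-4,-8): star map gives -0.686292; window check -1.4 ≤ -0.686292 < -0.2 is true → IN Λ
[5] lift (-8,-8): star map gives -4.686292; window check -1.4 ≤ -4.686292 < -0.2 is false → out
[6] lift (-7,5): star map gives -9.071068; window check -1.4 ≤ -9.071068 < -0.2 is false → out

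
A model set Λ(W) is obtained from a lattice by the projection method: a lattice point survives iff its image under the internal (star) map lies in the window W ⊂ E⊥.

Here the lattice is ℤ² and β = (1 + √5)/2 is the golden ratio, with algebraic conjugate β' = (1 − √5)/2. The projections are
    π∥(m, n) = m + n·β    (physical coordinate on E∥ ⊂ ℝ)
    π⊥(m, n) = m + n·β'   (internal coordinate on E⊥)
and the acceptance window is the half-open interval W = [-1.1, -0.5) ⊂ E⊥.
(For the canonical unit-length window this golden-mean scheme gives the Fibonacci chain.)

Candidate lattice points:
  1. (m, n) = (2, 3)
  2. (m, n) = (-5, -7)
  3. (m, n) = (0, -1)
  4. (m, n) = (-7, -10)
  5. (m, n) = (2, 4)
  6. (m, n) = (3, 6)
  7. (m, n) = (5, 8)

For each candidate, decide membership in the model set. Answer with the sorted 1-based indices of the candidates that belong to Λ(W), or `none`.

2, 4, 6

Numerically β ≈ 1.6180 and β' = −1/β ≈ -0.6180.
candidate 1: (m,n)=(2,3) → π∥ = 2+3·β ≈ 6.8541, π⊥ = 2+3·β' ≈ 0.1459 ∉ [-1.1, -0.5) ⇒ out
candidate 2: (m,n)=(-5,-7) → π∥ = -5-7·β ≈ -16.3262, π⊥ = -5-7·β' ≈ -0.6738 ∈ [-1.1, -0.5) ⇒ IN Λ
candidate 3: (m,n)=(0,-1) → π∥ = 0-1·β ≈ -1.6180, π⊥ = 0-1·β' ≈ 0.6180 ∉ [-1.1, -0.5) ⇒ out
candidate 4: (m,n)=(-7,-10) → π∥ = -7-10·β ≈ -23.1803, π⊥ = -7-10·β' ≈ -0.8197 ∈ [-1.1, -0.5) ⇒ IN Λ
candidate 5: (m,n)=(2,4) → π∥ = 2+4·β ≈ 8.4721, π⊥ = 2+4·β' ≈ -0.4721 ∉ [-1.1, -0.5) ⇒ out
candidate 6: (m,n)=(3,6) → π∥ = 3+6·β ≈ 12.7082, π⊥ = 3+6·β' ≈ -0.7082 ∈ [-1.1, -0.5) ⇒ IN Λ
candidate 7: (m,n)=(5,8) → π∥ = 5+8·β ≈ 17.9443, π⊥ = 5+8·β' ≈ 0.0557 ∉ [-1.1, -0.5) ⇒ out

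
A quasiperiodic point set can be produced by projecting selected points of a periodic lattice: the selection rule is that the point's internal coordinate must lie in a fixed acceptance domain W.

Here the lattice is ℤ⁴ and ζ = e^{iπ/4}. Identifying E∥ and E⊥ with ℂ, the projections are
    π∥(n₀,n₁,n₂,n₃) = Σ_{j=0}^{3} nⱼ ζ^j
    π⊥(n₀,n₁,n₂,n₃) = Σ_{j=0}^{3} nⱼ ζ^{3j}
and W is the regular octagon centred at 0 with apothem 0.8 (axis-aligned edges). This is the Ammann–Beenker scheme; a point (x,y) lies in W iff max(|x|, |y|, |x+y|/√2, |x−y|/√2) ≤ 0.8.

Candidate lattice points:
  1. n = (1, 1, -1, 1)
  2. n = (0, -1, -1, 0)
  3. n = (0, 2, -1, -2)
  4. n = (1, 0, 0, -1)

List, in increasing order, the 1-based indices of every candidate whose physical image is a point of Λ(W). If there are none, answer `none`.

2, 4

π⊥(n) = n₀ + n₁ζ³ + n₂ζ⁶ + n₃ζ⁹ where ζ = e^{iπ/4}.
#1 (1, 1, -1, 1): internal (1.000000, 2.414214); octagon support 2.414214 vs apothem 0.8 → ∉ W
#2 (0, -1, -1, 0): internal (0.707107, 0.292893); octagon support 0.707107 vs apothem 0.8 → ∈ W
#3 (0, 2, -1, -2): internal (-2.828427, 1.000000); octagon support 2.828427 vs apothem 0.8 → ∉ W
#4 (1, 0, 0, -1): internal (0.292893, -0.707107); octagon support 0.707107 vs apothem 0.8 → ∈ W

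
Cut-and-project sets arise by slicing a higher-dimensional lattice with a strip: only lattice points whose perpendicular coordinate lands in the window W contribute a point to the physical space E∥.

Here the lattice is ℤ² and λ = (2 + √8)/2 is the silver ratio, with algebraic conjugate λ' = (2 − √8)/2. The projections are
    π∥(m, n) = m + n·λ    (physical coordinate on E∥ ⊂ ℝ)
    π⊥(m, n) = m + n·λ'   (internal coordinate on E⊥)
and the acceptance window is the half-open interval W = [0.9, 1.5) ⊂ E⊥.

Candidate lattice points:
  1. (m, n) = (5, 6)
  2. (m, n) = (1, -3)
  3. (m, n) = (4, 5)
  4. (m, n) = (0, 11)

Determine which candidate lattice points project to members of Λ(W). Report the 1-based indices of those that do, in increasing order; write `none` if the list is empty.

none

λ' = (2−√8)/2 ≈ -0.414214.
[1] lift (5,6): star map gives 2.514719; window check 0.9 ≤ 2.514719 < 1.5 is false → out
[2] lift (1,-3): star map gives 2.242641; window check 0.9 ≤ 2.242641 < 1.5 is false → out
[3] lift (4,5): star map gives 1.928932; window check 0.9 ≤ 1.928932 < 1.5 is false → out
[4] lift (0,11): star map gives -4.556349; window check 0.9 ≤ -4.556349 < 1.5 is false → out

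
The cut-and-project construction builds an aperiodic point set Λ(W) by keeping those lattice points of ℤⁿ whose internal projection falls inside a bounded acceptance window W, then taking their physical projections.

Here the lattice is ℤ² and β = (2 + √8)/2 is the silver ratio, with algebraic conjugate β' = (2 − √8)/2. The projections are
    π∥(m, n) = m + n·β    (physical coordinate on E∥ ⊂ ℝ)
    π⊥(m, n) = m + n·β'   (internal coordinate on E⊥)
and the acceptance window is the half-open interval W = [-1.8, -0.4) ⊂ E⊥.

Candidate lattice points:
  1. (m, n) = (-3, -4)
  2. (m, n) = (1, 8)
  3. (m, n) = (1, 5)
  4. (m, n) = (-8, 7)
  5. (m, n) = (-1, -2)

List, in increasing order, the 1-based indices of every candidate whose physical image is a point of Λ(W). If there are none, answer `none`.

Numerically β ≈ 2.414214 and β' = −1/β ≈ -0.414214.
candidate 1: (m,n)=(-3,-4) → π∥ = -3-4·β ≈ -12.656854, π⊥ = -3-4·β' ≈ -1.343146 ∈ [-1.8, -0.4) ⇒ IN Λ
candidate 2: (m,n)=(1,8) → π∥ = 1+8·β ≈ 20.313708, π⊥ = 1+8·β' ≈ -2.313708 ∉ [-1.8, -0.4) ⇒ out
candidate 3: (m,n)=(1,5) → π∥ = 1+5·β ≈ 13.071068, π⊥ = 1+5·β' ≈ -1.071068 ∈ [-1.8, -0.4) ⇒ IN Λ
candidate 4: (m,n)=(-8,7) → π∥ = -8+7·β ≈ 8.899495, π⊥ = -8+7·β' ≈ -10.899495 ∉ [-1.8, -0.4) ⇒ out
candidate 5: (m,n)=(-1,-2) → π∥ = -1-2·β ≈ -5.828427, π⊥ = -1-2·β' ≈ -0.171573 ∉ [-1.8, -0.4) ⇒ out

1, 3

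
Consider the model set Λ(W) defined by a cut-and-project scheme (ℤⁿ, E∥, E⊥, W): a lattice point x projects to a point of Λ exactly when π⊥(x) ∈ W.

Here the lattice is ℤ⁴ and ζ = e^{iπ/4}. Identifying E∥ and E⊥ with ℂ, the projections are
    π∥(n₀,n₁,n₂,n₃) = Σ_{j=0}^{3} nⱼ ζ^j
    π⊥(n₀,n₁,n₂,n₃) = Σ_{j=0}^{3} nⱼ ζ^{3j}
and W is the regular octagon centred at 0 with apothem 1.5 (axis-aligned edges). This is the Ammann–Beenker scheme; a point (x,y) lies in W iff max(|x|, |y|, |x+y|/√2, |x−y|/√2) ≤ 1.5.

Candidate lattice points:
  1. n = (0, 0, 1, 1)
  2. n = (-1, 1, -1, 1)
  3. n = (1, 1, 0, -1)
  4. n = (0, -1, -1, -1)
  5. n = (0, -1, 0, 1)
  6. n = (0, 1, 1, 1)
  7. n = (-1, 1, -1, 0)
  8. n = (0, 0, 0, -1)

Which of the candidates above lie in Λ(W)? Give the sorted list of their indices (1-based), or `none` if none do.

1, 3, 4, 5, 6, 8

π⊥(n) = n₀ + n₁ζ³ + n₂ζ⁶ + n₃ζ⁹ where ζ = e^{iπ/4}.
candidate 1: n = (0, 0, 1, 1) → π⊥ ≈ (+0.7071, -0.2929); max(|x|,|y|,|x±y|/√2) = 0.7071 ≤ 1.5 ⇒ ∈ W
candidate 2: n = (-1, 1, -1, 1) → π⊥ ≈ (-1.0000, +2.4142); max(|x|,|y|,|x±y|/√2) = 2.4142 > 1.5 ⇒ ∉ W
candidate 3: n = (1, 1, 0, -1) → π⊥ ≈ (-0.4142, +0.0000); max(|x|,|y|,|x±y|/√2) = 0.4142 ≤ 1.5 ⇒ ∈ W
candidate 4: n = (0, -1, -1, -1) → π⊥ ≈ (+0.0000, -0.4142); max(|x|,|y|,|x±y|/√2) = 0.4142 ≤ 1.5 ⇒ ∈ W
candidate 5: n = (0, -1, 0, 1) → π⊥ ≈ (+1.4142, +0.0000); max(|x|,|y|,|x±y|/√2) = 1.4142 ≤ 1.5 ⇒ ∈ W
candidate 6: n = (0, 1, 1, 1) → π⊥ ≈ (+0.0000, +0.4142); max(|x|,|y|,|x±y|/√2) = 0.4142 ≤ 1.5 ⇒ ∈ W
candidate 7: n = (-1, 1, -1, 0) → π⊥ ≈ (-1.7071, +1.7071); max(|x|,|y|,|x±y|/√2) = 2.4142 > 1.5 ⇒ ∉ W
candidate 8: n = (0, 0, 0, -1) → π⊥ ≈ (-0.7071, -0.7071); max(|x|,|y|,|x±y|/√2) = 1.0000 ≤ 1.5 ⇒ ∈ W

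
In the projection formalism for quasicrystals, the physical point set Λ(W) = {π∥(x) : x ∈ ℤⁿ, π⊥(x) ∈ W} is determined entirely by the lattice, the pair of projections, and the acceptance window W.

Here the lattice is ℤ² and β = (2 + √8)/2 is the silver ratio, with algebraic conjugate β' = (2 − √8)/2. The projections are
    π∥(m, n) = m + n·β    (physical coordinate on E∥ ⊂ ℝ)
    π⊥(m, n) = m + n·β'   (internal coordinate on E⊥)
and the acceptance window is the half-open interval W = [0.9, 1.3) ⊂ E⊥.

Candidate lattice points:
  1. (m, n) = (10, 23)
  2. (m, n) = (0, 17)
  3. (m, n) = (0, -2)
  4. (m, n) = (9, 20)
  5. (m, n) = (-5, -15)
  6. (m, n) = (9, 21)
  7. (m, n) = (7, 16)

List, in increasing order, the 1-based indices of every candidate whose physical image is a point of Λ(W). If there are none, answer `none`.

5

β' = (2−√8)/2 ≈ -0.41421.
candidate 1: (m,n)=(10,23) → π∥ = 10+23·β ≈ 65.52691, π⊥ = 10+23·β' ≈ 0.47309 ∉ [0.9, 1.3) ⇒ out
candidate 2: (m,n)=(0,17) → π∥ = 0+17·β ≈ 41.04163, π⊥ = 0+17·β' ≈ -7.04163 ∉ [0.9, 1.3) ⇒ out
candidate 3: (m,n)=(0,-2) → π∥ = 0-2·β ≈ -4.82843, π⊥ = 0-2·β' ≈ 0.82843 ∉ [0.9, 1.3) ⇒ out
candidate 4: (m,n)=(9,20) → π∥ = 9+20·β ≈ 57.28427, π⊥ = 9+20·β' ≈ 0.71573 ∉ [0.9, 1.3) ⇒ out
candidate 5: (m,n)=(-5,-15) → π∥ = -5-15·β ≈ -41.21320, π⊥ = -5-15·β' ≈ 1.21320 ∈ [0.9, 1.3) ⇒ IN Λ
candidate 6: (m,n)=(9,21) → π∥ = 9+21·β ≈ 59.69848, π⊥ = 9+21·β' ≈ 0.30152 ∉ [0.9, 1.3) ⇒ out
candidate 7: (m,n)=(7,16) → π∥ = 7+16·β ≈ 45.62742, π⊥ = 7+16·β' ≈ 0.37258 ∉ [0.9, 1.3) ⇒ out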